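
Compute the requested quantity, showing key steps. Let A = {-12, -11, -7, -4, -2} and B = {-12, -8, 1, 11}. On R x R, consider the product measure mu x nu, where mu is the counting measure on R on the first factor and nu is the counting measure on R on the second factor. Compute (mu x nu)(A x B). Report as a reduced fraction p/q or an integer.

For a measurable rectangle A x B, the product measure satisfies
  (mu x nu)(A x B) = mu(A) * nu(B).
  mu(A) = 5.
  nu(B) = 4.
  (mu x nu)(A x B) = 5 * 4 = 20.

20


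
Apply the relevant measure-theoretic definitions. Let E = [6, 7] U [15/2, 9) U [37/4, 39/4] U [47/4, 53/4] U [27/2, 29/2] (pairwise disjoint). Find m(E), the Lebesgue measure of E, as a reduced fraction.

For pairwise disjoint intervals, m(union_i I_i) = sum_i m(I_i),
and m is invariant under swapping open/closed endpoints (single points have measure 0).
So m(E) = sum_i (b_i - a_i).
  I_1 has length 7 - 6 = 1.
  I_2 has length 9 - 15/2 = 3/2.
  I_3 has length 39/4 - 37/4 = 1/2.
  I_4 has length 53/4 - 47/4 = 3/2.
  I_5 has length 29/2 - 27/2 = 1.
Summing:
  m(E) = 1 + 3/2 + 1/2 + 3/2 + 1 = 11/2.

11/2


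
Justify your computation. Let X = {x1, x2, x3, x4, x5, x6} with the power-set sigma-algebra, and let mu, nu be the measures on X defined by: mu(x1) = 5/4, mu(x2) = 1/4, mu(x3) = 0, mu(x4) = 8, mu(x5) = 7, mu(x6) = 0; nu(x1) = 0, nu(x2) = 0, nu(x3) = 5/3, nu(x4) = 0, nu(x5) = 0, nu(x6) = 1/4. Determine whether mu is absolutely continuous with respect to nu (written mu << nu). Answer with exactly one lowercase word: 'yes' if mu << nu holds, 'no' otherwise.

mu << nu means: every nu-null measurable set is also mu-null; equivalently, for every atom x, if nu({x}) = 0 then mu({x}) = 0.
Checking each atom:
  x1: nu = 0, mu = 5/4 > 0 -> violates mu << nu.
  x2: nu = 0, mu = 1/4 > 0 -> violates mu << nu.
  x3: nu = 5/3 > 0 -> no constraint.
  x4: nu = 0, mu = 8 > 0 -> violates mu << nu.
  x5: nu = 0, mu = 7 > 0 -> violates mu << nu.
  x6: nu = 1/4 > 0 -> no constraint.
The atom(s) x1, x2, x4, x5 violate the condition (nu = 0 but mu > 0). Therefore mu is NOT absolutely continuous w.r.t. nu.

no


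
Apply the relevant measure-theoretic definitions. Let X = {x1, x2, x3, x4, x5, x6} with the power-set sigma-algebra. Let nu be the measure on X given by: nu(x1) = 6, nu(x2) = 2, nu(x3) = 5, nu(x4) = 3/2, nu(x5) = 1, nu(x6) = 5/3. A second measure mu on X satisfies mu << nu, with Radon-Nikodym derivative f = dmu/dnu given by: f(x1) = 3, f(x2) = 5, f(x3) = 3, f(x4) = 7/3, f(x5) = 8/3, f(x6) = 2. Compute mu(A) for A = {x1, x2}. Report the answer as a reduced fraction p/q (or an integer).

By the defining property of the Radon-Nikodym derivative, for every measurable set A,
  mu(A) = integral_A f dnu.
Since nu is a discrete measure concentrated on the atoms of X, the integral over A reduces to the sum
  mu(A) = sum_{x in A} f(x) * nu({x}).
Computing each term:
  x1: f(x1) * nu(x1) = 3 * 6 = 18.
  x2: f(x2) * nu(x2) = 5 * 2 = 10.
Summing: mu(A) = 18 + 10 = 28.

28


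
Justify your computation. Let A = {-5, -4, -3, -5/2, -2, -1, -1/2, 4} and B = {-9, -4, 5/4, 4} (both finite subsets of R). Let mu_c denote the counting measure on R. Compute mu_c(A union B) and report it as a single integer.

Counting measure on a finite set equals cardinality. By inclusion-exclusion, |A union B| = |A| + |B| - |A cap B|.
|A| = 8, |B| = 4, |A cap B| = 2.
So mu_c(A union B) = 8 + 4 - 2 = 10.

10


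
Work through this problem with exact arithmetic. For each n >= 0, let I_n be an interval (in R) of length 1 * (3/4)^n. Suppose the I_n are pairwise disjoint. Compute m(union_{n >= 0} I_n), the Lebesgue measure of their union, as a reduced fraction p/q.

By countable additivity of the Lebesgue measure on pairwise disjoint measurable sets,
  m(union_{n >= 0} I_n) = sum_{n >= 0} m(I_n) = sum_{n >= 0} a * r^n,
  with a = 1 and r = 3/4.
Since 0 < r = 3/4 < 1, the geometric series converges:
  sum_{n >= 0} a * r^n = a / (1 - r).
  = 1 / (1 - 3/4)
  = 1 / (1/4)
  = 4.

4


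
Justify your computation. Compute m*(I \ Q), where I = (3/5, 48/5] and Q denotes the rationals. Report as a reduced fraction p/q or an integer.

The interval I = (3/5, 48/5] has m(I) = 48/5 - 3/5 = 9 (endpoints are measure-zero, so open/closed/half-open agree). Write I = (I cap Q) u (I \ Q). The rationals in I are countable, so m*(I cap Q) = 0 (cover each rational by intervals whose total length is arbitrarily small). By countable subadditivity m*(I) <= m*(I cap Q) + m*(I \ Q), hence m*(I \ Q) >= m(I) = 9. The reverse inequality m*(I \ Q) <= m*(I) = 9 is trivial since (I \ Q) is a subset of I. Therefore m*(I \ Q) = 9.

9


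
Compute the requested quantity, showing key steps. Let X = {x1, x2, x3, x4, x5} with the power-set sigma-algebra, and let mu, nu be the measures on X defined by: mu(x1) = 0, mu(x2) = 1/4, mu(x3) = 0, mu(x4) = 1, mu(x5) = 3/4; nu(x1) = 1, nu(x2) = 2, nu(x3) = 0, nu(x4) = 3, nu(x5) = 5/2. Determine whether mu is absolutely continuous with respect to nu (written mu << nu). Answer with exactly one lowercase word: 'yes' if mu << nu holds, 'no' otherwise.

mu << nu means: every nu-null measurable set is also mu-null; equivalently, for every atom x, if nu({x}) = 0 then mu({x}) = 0.
Checking each atom:
  x1: nu = 1 > 0 -> no constraint.
  x2: nu = 2 > 0 -> no constraint.
  x3: nu = 0, mu = 0 -> consistent with mu << nu.
  x4: nu = 3 > 0 -> no constraint.
  x5: nu = 5/2 > 0 -> no constraint.
No atom violates the condition. Therefore mu << nu.

yes


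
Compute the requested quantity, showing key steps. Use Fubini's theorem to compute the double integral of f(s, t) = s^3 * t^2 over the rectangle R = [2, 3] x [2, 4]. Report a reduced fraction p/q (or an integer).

f(s, t) is a tensor product of a function of s and a function of t, and both factors are bounded continuous (hence Lebesgue integrable) on the rectangle, so Fubini's theorem applies:
  integral_R f d(m x m) = (integral_a1^b1 s^3 ds) * (integral_a2^b2 t^2 dt).
Inner integral in s: integral_{2}^{3} s^3 ds = (3^4 - 2^4)/4
  = 65/4.
Inner integral in t: integral_{2}^{4} t^2 dt = (4^3 - 2^3)/3
  = 56/3.
Product: (65/4) * (56/3) = 910/3.

910/3


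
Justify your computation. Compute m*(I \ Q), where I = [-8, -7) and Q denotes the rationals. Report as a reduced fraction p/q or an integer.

The interval I = [-8, -7) has m(I) = -7 - (-8) = 1 (endpoints are measure-zero, so open/closed/half-open agree). Write I = (I cap Q) u (I \ Q). The rationals in I are countable, so m*(I cap Q) = 0 (cover each rational by intervals whose total length is arbitrarily small). By countable subadditivity m*(I) <= m*(I cap Q) + m*(I \ Q), hence m*(I \ Q) >= m(I) = 1. The reverse inequality m*(I \ Q) <= m*(I) = 1 is trivial since (I \ Q) is a subset of I. Therefore m*(I \ Q) = 1.

1


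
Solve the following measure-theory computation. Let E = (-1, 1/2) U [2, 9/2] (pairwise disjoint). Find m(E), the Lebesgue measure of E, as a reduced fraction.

For pairwise disjoint intervals, m(union_i I_i) = sum_i m(I_i),
and m is invariant under swapping open/closed endpoints (single points have measure 0).
So m(E) = sum_i (b_i - a_i).
  I_1 has length 1/2 - (-1) = 3/2.
  I_2 has length 9/2 - 2 = 5/2.
Summing:
  m(E) = 3/2 + 5/2 = 4.

4


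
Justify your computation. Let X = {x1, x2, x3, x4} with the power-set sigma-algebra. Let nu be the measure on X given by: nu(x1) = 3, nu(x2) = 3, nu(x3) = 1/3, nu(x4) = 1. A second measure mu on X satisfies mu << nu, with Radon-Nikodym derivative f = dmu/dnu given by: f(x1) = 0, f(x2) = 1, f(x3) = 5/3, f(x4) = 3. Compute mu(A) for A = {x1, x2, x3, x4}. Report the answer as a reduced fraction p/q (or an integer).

By the defining property of the Radon-Nikodym derivative, for every measurable set A,
  mu(A) = integral_A f dnu.
Since nu is a discrete measure concentrated on the atoms of X, the integral over A reduces to the sum
  mu(A) = sum_{x in A} f(x) * nu({x}).
Computing each term:
  x1: f(x1) * nu(x1) = 0 * 3 = 0.
  x2: f(x2) * nu(x2) = 1 * 3 = 3.
  x3: f(x3) * nu(x3) = 5/3 * 1/3 = 5/9.
  x4: f(x4) * nu(x4) = 3 * 1 = 3.
Summing: mu(A) = 0 + 3 + 5/9 + 3 = 59/9.

59/9


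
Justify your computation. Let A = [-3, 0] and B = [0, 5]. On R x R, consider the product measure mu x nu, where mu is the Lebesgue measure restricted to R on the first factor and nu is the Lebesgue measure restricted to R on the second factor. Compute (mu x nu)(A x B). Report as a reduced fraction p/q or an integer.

For a measurable rectangle A x B, the product measure satisfies
  (mu x nu)(A x B) = mu(A) * nu(B).
  mu(A) = 3.
  nu(B) = 5.
  (mu x nu)(A x B) = 3 * 5 = 15.

15


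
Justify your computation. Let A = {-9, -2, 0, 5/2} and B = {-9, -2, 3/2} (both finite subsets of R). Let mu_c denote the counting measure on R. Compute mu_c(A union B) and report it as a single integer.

Counting measure on a finite set equals cardinality. By inclusion-exclusion, |A union B| = |A| + |B| - |A cap B|.
|A| = 4, |B| = 3, |A cap B| = 2.
So mu_c(A union B) = 4 + 3 - 2 = 5.

5


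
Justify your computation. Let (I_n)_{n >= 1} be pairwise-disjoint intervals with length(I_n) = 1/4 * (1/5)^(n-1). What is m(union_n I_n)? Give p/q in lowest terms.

By countable additivity of the Lebesgue measure on pairwise disjoint measurable sets,
  m(union_{n >= 1} I_n) = sum_{n >= 1} m(I_n) = sum_{n >= 1} a * r^(n-1),
  with a = 1/4 and r = 1/5.
Since 0 < r = 1/5 < 1, the geometric series converges:
  sum_{n >= 1} a * r^(n-1) = a / (1 - r).
  = 1/4 / (1 - 1/5)
  = 1/4 / (4/5)
  = 5/16.

5/16


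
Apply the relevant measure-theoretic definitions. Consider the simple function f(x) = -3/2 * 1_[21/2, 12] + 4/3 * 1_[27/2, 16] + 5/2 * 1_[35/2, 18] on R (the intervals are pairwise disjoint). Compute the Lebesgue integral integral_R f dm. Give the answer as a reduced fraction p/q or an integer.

For a simple function f = sum_i c_i * 1_{A_i} with disjoint A_i,
  integral f dm = sum_i c_i * m(A_i).
Lengths of the A_i:
  m(A_1) = 12 - 21/2 = 3/2.
  m(A_2) = 16 - 27/2 = 5/2.
  m(A_3) = 18 - 35/2 = 1/2.
Contributions c_i * m(A_i):
  (-3/2) * (3/2) = -9/4.
  (4/3) * (5/2) = 10/3.
  (5/2) * (1/2) = 5/4.
Total: -9/4 + 10/3 + 5/4 = 7/3.

7/3


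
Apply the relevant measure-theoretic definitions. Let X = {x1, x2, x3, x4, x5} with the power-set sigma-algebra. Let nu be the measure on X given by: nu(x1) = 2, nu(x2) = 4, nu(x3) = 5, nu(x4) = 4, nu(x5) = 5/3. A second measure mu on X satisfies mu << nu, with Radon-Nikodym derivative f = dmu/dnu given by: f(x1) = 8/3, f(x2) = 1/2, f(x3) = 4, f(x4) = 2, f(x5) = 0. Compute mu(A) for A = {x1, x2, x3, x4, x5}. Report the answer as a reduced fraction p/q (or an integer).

By the defining property of the Radon-Nikodym derivative, for every measurable set A,
  mu(A) = integral_A f dnu.
Since nu is a discrete measure concentrated on the atoms of X, the integral over A reduces to the sum
  mu(A) = sum_{x in A} f(x) * nu({x}).
Computing each term:
  x1: f(x1) * nu(x1) = 8/3 * 2 = 16/3.
  x2: f(x2) * nu(x2) = 1/2 * 4 = 2.
  x3: f(x3) * nu(x3) = 4 * 5 = 20.
  x4: f(x4) * nu(x4) = 2 * 4 = 8.
  x5: f(x5) * nu(x5) = 0 * 5/3 = 0.
Summing: mu(A) = 16/3 + 2 + 20 + 8 + 0 = 106/3.

106/3


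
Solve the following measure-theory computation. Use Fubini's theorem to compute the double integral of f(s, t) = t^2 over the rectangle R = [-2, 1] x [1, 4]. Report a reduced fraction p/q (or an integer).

f(s, t) is a tensor product of a function of s and a function of t, and both factors are bounded continuous (hence Lebesgue integrable) on the rectangle, so Fubini's theorem applies:
  integral_R f d(m x m) = (integral_a1^b1 1 ds) * (integral_a2^b2 t^2 dt).
Inner integral in s: integral_{-2}^{1} 1 ds = (1^1 - (-2)^1)/1
  = 3.
Inner integral in t: integral_{1}^{4} t^2 dt = (4^3 - 1^3)/3
  = 21.
Product: (3) * (21) = 63.

63


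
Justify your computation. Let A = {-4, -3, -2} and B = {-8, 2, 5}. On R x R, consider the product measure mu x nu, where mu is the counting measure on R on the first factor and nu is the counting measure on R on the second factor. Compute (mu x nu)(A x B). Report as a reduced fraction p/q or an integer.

For a measurable rectangle A x B, the product measure satisfies
  (mu x nu)(A x B) = mu(A) * nu(B).
  mu(A) = 3.
  nu(B) = 3.
  (mu x nu)(A x B) = 3 * 3 = 9.

9


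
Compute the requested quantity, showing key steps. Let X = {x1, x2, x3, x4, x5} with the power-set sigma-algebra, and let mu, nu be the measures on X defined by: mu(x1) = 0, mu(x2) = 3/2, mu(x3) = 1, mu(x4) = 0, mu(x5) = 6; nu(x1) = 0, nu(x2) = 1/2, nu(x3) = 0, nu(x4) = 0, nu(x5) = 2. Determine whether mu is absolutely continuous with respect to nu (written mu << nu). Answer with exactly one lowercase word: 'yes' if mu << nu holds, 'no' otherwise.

mu << nu means: every nu-null measurable set is also mu-null; equivalently, for every atom x, if nu({x}) = 0 then mu({x}) = 0.
Checking each atom:
  x1: nu = 0, mu = 0 -> consistent with mu << nu.
  x2: nu = 1/2 > 0 -> no constraint.
  x3: nu = 0, mu = 1 > 0 -> violates mu << nu.
  x4: nu = 0, mu = 0 -> consistent with mu << nu.
  x5: nu = 2 > 0 -> no constraint.
The atom(s) x3 violate the condition (nu = 0 but mu > 0). Therefore mu is NOT absolutely continuous w.r.t. nu.

no


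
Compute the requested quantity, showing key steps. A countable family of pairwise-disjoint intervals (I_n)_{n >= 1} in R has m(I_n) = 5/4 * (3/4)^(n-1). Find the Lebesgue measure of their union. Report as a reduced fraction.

By countable additivity of the Lebesgue measure on pairwise disjoint measurable sets,
  m(union_{n >= 1} I_n) = sum_{n >= 1} m(I_n) = sum_{n >= 1} a * r^(n-1),
  with a = 5/4 and r = 3/4.
Since 0 < r = 3/4 < 1, the geometric series converges:
  sum_{n >= 1} a * r^(n-1) = a / (1 - r).
  = 5/4 / (1 - 3/4)
  = 5/4 / (1/4)
  = 5.

5


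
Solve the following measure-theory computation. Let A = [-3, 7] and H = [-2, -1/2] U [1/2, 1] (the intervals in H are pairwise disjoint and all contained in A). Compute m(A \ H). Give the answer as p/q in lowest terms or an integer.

The ambient interval has length m(A) = 7 - (-3) = 10.
Since the holes are disjoint and sit inside A, by finite additivity
  m(H) = sum_i (b_i - a_i), and m(A \ H) = m(A) - m(H).
Computing the hole measures:
  m(H_1) = -1/2 - (-2) = 3/2.
  m(H_2) = 1 - 1/2 = 1/2.
Summed: m(H) = 3/2 + 1/2 = 2.
So m(A \ H) = 10 - 2 = 8.

8


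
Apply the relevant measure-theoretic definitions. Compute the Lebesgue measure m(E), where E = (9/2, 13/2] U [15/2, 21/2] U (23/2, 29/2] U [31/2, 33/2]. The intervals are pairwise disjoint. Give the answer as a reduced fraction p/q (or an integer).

For pairwise disjoint intervals, m(union_i I_i) = sum_i m(I_i),
and m is invariant under swapping open/closed endpoints (single points have measure 0).
So m(E) = sum_i (b_i - a_i).
  I_1 has length 13/2 - 9/2 = 2.
  I_2 has length 21/2 - 15/2 = 3.
  I_3 has length 29/2 - 23/2 = 3.
  I_4 has length 33/2 - 31/2 = 1.
Summing:
  m(E) = 2 + 3 + 3 + 1 = 9.

9


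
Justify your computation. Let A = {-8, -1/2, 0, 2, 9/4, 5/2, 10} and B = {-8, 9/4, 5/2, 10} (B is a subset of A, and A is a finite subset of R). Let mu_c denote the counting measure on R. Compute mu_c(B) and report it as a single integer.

Counting measure assigns mu_c(E) = |E| (number of elements) when E is finite.
B has 4 element(s), so mu_c(B) = 4.

4


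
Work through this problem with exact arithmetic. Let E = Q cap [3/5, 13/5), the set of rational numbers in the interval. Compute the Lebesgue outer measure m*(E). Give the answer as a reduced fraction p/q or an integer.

Q cap [3/5, 13/5) is countable; list its elements as q_1, q_2, ... . Fix eps > 0 and cover the k-th point by an interval of length eps * 2^(-k). The cover has total length eps * sum_{k>=1} 2^(-k) = eps, so by definition of outer measure m*(Q cap [3/5, 13/5)) <= eps. Since eps was arbitrary and m* >= 0, the outer measure is 0.

0


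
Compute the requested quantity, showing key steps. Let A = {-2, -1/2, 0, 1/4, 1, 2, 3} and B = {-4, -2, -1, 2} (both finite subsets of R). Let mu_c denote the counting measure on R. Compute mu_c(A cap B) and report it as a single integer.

Counting measure on a finite set equals cardinality. mu_c(A cap B) = |A cap B| (elements appearing in both).
Enumerating the elements of A that also lie in B gives 2 element(s).
So mu_c(A cap B) = 2.

2


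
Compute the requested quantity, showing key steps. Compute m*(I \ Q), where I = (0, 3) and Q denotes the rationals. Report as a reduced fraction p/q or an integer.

The interval I = (0, 3) has m(I) = 3 - 0 = 3 (endpoints are measure-zero, so open/closed/half-open agree). Write I = (I cap Q) u (I \ Q). The rationals in I are countable, so m*(I cap Q) = 0 (cover each rational by intervals whose total length is arbitrarily small). By countable subadditivity m*(I) <= m*(I cap Q) + m*(I \ Q), hence m*(I \ Q) >= m(I) = 3. The reverse inequality m*(I \ Q) <= m*(I) = 3 is trivial since (I \ Q) is a subset of I. Therefore m*(I \ Q) = 3.

3


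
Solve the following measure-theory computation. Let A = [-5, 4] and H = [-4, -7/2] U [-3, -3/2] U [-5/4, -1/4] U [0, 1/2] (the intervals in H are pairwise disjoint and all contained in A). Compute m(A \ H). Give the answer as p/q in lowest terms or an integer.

The ambient interval has length m(A) = 4 - (-5) = 9.
Since the holes are disjoint and sit inside A, by finite additivity
  m(H) = sum_i (b_i - a_i), and m(A \ H) = m(A) - m(H).
Computing the hole measures:
  m(H_1) = -7/2 - (-4) = 1/2.
  m(H_2) = -3/2 - (-3) = 3/2.
  m(H_3) = -1/4 - (-5/4) = 1.
  m(H_4) = 1/2 - 0 = 1/2.
Summed: m(H) = 1/2 + 3/2 + 1 + 1/2 = 7/2.
So m(A \ H) = 9 - 7/2 = 11/2.

11/2


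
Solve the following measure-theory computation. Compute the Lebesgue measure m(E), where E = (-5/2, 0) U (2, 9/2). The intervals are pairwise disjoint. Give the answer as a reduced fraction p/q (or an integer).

For pairwise disjoint intervals, m(union_i I_i) = sum_i m(I_i),
and m is invariant under swapping open/closed endpoints (single points have measure 0).
So m(E) = sum_i (b_i - a_i).
  I_1 has length 0 - (-5/2) = 5/2.
  I_2 has length 9/2 - 2 = 5/2.
Summing:
  m(E) = 5/2 + 5/2 = 5.

5


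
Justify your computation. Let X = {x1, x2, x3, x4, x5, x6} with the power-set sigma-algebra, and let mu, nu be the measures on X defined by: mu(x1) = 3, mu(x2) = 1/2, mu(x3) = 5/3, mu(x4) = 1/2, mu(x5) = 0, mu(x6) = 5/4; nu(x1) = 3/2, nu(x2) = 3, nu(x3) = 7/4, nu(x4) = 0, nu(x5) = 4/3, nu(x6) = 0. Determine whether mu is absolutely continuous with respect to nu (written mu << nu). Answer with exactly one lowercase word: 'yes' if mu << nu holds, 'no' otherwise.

mu << nu means: every nu-null measurable set is also mu-null; equivalently, for every atom x, if nu({x}) = 0 then mu({x}) = 0.
Checking each atom:
  x1: nu = 3/2 > 0 -> no constraint.
  x2: nu = 3 > 0 -> no constraint.
  x3: nu = 7/4 > 0 -> no constraint.
  x4: nu = 0, mu = 1/2 > 0 -> violates mu << nu.
  x5: nu = 4/3 > 0 -> no constraint.
  x6: nu = 0, mu = 5/4 > 0 -> violates mu << nu.
The atom(s) x4, x6 violate the condition (nu = 0 but mu > 0). Therefore mu is NOT absolutely continuous w.r.t. nu.

no


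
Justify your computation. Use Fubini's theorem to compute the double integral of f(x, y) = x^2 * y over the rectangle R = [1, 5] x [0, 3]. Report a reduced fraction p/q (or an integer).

f(x, y) is a tensor product of a function of x and a function of y, and both factors are bounded continuous (hence Lebesgue integrable) on the rectangle, so Fubini's theorem applies:
  integral_R f d(m x m) = (integral_a1^b1 x^2 dx) * (integral_a2^b2 y dy).
Inner integral in x: integral_{1}^{5} x^2 dx = (5^3 - 1^3)/3
  = 124/3.
Inner integral in y: integral_{0}^{3} y dy = (3^2 - 0^2)/2
  = 9/2.
Product: (124/3) * (9/2) = 186.

186


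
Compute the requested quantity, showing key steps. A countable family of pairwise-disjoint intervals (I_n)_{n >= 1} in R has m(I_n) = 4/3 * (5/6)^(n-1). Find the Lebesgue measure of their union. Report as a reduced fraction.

By countable additivity of the Lebesgue measure on pairwise disjoint measurable sets,
  m(union_{n >= 1} I_n) = sum_{n >= 1} m(I_n) = sum_{n >= 1} a * r^(n-1),
  with a = 4/3 and r = 5/6.
Since 0 < r = 5/6 < 1, the geometric series converges:
  sum_{n >= 1} a * r^(n-1) = a / (1 - r).
  = 4/3 / (1 - 5/6)
  = 4/3 / (1/6)
  = 8.

8


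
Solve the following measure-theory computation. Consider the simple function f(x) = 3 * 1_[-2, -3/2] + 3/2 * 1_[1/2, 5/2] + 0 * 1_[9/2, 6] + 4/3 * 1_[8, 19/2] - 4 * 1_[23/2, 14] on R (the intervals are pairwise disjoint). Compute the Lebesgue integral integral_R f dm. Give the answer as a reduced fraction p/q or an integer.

For a simple function f = sum_i c_i * 1_{A_i} with disjoint A_i,
  integral f dm = sum_i c_i * m(A_i).
Lengths of the A_i:
  m(A_1) = -3/2 - (-2) = 1/2.
  m(A_2) = 5/2 - 1/2 = 2.
  m(A_3) = 6 - 9/2 = 3/2.
  m(A_4) = 19/2 - 8 = 3/2.
  m(A_5) = 14 - 23/2 = 5/2.
Contributions c_i * m(A_i):
  (3) * (1/2) = 3/2.
  (3/2) * (2) = 3.
  (0) * (3/2) = 0.
  (4/3) * (3/2) = 2.
  (-4) * (5/2) = -10.
Total: 3/2 + 3 + 0 + 2 - 10 = -7/2.

-7/2


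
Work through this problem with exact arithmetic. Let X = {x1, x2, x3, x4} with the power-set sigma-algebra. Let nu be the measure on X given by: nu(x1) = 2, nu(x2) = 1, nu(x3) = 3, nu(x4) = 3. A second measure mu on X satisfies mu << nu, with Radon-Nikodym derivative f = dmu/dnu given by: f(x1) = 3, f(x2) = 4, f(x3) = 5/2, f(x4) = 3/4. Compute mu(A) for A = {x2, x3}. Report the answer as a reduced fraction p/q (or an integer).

By the defining property of the Radon-Nikodym derivative, for every measurable set A,
  mu(A) = integral_A f dnu.
Since nu is a discrete measure concentrated on the atoms of X, the integral over A reduces to the sum
  mu(A) = sum_{x in A} f(x) * nu({x}).
Computing each term:
  x2: f(x2) * nu(x2) = 4 * 1 = 4.
  x3: f(x3) * nu(x3) = 5/2 * 3 = 15/2.
Summing: mu(A) = 4 + 15/2 = 23/2.

23/2


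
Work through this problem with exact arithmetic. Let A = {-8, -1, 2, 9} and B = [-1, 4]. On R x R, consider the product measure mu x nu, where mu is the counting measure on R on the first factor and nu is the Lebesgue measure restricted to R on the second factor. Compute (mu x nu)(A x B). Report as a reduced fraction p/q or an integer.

For a measurable rectangle A x B, the product measure satisfies
  (mu x nu)(A x B) = mu(A) * nu(B).
  mu(A) = 4.
  nu(B) = 5.
  (mu x nu)(A x B) = 4 * 5 = 20.

20


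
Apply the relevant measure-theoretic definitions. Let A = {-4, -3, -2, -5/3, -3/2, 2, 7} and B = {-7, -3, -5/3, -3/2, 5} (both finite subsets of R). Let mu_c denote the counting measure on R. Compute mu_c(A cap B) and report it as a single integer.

Counting measure on a finite set equals cardinality. mu_c(A cap B) = |A cap B| (elements appearing in both).
Enumerating the elements of A that also lie in B gives 3 element(s).
So mu_c(A cap B) = 3.

3


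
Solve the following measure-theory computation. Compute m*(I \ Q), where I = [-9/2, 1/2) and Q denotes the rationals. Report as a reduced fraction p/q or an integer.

The interval I = [-9/2, 1/2) has m(I) = 1/2 - (-9/2) = 5 (endpoints are measure-zero, so open/closed/half-open agree). Write I = (I cap Q) u (I \ Q). The rationals in I are countable, so m*(I cap Q) = 0 (cover each rational by intervals whose total length is arbitrarily small). By countable subadditivity m*(I) <= m*(I cap Q) + m*(I \ Q), hence m*(I \ Q) >= m(I) = 5. The reverse inequality m*(I \ Q) <= m*(I) = 5 is trivial since (I \ Q) is a subset of I. Therefore m*(I \ Q) = 5.

5


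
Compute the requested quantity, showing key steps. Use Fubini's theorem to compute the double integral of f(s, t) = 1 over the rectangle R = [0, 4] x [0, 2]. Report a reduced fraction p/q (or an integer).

f(s, t) is a tensor product of a function of s and a function of t, and both factors are bounded continuous (hence Lebesgue integrable) on the rectangle, so Fubini's theorem applies:
  integral_R f d(m x m) = (integral_a1^b1 1 ds) * (integral_a2^b2 1 dt).
Inner integral in s: integral_{0}^{4} 1 ds = (4^1 - 0^1)/1
  = 4.
Inner integral in t: integral_{0}^{2} 1 dt = (2^1 - 0^1)/1
  = 2.
Product: (4) * (2) = 8.

8


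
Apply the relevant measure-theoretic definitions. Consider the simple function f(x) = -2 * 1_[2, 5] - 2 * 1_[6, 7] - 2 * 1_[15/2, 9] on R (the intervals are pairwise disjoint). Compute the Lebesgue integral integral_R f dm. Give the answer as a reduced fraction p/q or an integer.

For a simple function f = sum_i c_i * 1_{A_i} with disjoint A_i,
  integral f dm = sum_i c_i * m(A_i).
Lengths of the A_i:
  m(A_1) = 5 - 2 = 3.
  m(A_2) = 7 - 6 = 1.
  m(A_3) = 9 - 15/2 = 3/2.
Contributions c_i * m(A_i):
  (-2) * (3) = -6.
  (-2) * (1) = -2.
  (-2) * (3/2) = -3.
Total: -6 - 2 - 3 = -11.

-11


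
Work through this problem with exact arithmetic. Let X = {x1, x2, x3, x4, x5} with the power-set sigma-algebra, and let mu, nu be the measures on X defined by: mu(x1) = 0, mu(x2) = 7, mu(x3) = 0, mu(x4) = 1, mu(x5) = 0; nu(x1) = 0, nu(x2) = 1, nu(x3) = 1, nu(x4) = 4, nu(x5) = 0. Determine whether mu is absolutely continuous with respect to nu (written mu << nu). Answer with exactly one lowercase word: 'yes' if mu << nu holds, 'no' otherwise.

mu << nu means: every nu-null measurable set is also mu-null; equivalently, for every atom x, if nu({x}) = 0 then mu({x}) = 0.
Checking each atom:
  x1: nu = 0, mu = 0 -> consistent with mu << nu.
  x2: nu = 1 > 0 -> no constraint.
  x3: nu = 1 > 0 -> no constraint.
  x4: nu = 4 > 0 -> no constraint.
  x5: nu = 0, mu = 0 -> consistent with mu << nu.
No atom violates the condition. Therefore mu << nu.

yes


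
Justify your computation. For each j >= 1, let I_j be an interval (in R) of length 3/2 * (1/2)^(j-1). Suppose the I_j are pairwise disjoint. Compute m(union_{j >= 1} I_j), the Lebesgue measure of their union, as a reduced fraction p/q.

By countable additivity of the Lebesgue measure on pairwise disjoint measurable sets,
  m(union_{j >= 1} I_j) = sum_{j >= 1} m(I_j) = sum_{j >= 1} a * r^(j-1),
  with a = 3/2 and r = 1/2.
Since 0 < r = 1/2 < 1, the geometric series converges:
  sum_{j >= 1} a * r^(j-1) = a / (1 - r).
  = 3/2 / (1 - 1/2)
  = 3/2 / (1/2)
  = 3.

3


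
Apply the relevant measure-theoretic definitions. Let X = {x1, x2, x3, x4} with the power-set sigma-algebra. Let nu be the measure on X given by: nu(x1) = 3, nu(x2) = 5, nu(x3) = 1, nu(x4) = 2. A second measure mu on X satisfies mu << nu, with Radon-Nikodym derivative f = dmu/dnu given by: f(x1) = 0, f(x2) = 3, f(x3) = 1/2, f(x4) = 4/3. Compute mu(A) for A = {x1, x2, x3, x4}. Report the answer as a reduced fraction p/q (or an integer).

By the defining property of the Radon-Nikodym derivative, for every measurable set A,
  mu(A) = integral_A f dnu.
Since nu is a discrete measure concentrated on the atoms of X, the integral over A reduces to the sum
  mu(A) = sum_{x in A} f(x) * nu({x}).
Computing each term:
  x1: f(x1) * nu(x1) = 0 * 3 = 0.
  x2: f(x2) * nu(x2) = 3 * 5 = 15.
  x3: f(x3) * nu(x3) = 1/2 * 1 = 1/2.
  x4: f(x4) * nu(x4) = 4/3 * 2 = 8/3.
Summing: mu(A) = 0 + 15 + 1/2 + 8/3 = 109/6.

109/6


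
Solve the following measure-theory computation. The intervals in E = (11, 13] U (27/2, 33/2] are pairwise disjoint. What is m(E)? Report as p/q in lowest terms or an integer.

For pairwise disjoint intervals, m(union_i I_i) = sum_i m(I_i),
and m is invariant under swapping open/closed endpoints (single points have measure 0).
So m(E) = sum_i (b_i - a_i).
  I_1 has length 13 - 11 = 2.
  I_2 has length 33/2 - 27/2 = 3.
Summing:
  m(E) = 2 + 3 = 5.

5


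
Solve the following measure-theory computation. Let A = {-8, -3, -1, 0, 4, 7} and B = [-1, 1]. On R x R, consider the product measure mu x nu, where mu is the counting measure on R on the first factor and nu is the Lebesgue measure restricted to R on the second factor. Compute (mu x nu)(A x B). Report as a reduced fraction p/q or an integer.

For a measurable rectangle A x B, the product measure satisfies
  (mu x nu)(A x B) = mu(A) * nu(B).
  mu(A) = 6.
  nu(B) = 2.
  (mu x nu)(A x B) = 6 * 2 = 12.

12


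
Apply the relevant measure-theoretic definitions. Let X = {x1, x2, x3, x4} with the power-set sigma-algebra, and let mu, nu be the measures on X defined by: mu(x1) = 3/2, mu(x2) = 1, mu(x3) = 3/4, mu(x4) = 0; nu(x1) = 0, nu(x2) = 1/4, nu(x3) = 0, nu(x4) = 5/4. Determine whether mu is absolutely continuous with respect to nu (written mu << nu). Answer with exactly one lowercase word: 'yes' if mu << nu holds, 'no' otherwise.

mu << nu means: every nu-null measurable set is also mu-null; equivalently, for every atom x, if nu({x}) = 0 then mu({x}) = 0.
Checking each atom:
  x1: nu = 0, mu = 3/2 > 0 -> violates mu << nu.
  x2: nu = 1/4 > 0 -> no constraint.
  x3: nu = 0, mu = 3/4 > 0 -> violates mu << nu.
  x4: nu = 5/4 > 0 -> no constraint.
The atom(s) x1, x3 violate the condition (nu = 0 but mu > 0). Therefore mu is NOT absolutely continuous w.r.t. nu.

no


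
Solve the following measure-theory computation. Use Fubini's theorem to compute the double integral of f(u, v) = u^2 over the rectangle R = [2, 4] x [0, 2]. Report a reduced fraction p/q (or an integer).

f(u, v) is a tensor product of a function of u and a function of v, and both factors are bounded continuous (hence Lebesgue integrable) on the rectangle, so Fubini's theorem applies:
  integral_R f d(m x m) = (integral_a1^b1 u^2 du) * (integral_a2^b2 1 dv).
Inner integral in u: integral_{2}^{4} u^2 du = (4^3 - 2^3)/3
  = 56/3.
Inner integral in v: integral_{0}^{2} 1 dv = (2^1 - 0^1)/1
  = 2.
Product: (56/3) * (2) = 112/3.

112/3


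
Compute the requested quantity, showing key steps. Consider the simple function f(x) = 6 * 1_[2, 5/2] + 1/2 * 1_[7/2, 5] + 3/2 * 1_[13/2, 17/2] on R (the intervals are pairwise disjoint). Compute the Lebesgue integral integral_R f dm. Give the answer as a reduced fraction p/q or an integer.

For a simple function f = sum_i c_i * 1_{A_i} with disjoint A_i,
  integral f dm = sum_i c_i * m(A_i).
Lengths of the A_i:
  m(A_1) = 5/2 - 2 = 1/2.
  m(A_2) = 5 - 7/2 = 3/2.
  m(A_3) = 17/2 - 13/2 = 2.
Contributions c_i * m(A_i):
  (6) * (1/2) = 3.
  (1/2) * (3/2) = 3/4.
  (3/2) * (2) = 3.
Total: 3 + 3/4 + 3 = 27/4.

27/4


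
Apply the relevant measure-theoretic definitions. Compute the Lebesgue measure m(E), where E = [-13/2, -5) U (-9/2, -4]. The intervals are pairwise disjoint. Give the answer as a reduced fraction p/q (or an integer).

For pairwise disjoint intervals, m(union_i I_i) = sum_i m(I_i),
and m is invariant under swapping open/closed endpoints (single points have measure 0).
So m(E) = sum_i (b_i - a_i).
  I_1 has length -5 - (-13/2) = 3/2.
  I_2 has length -4 - (-9/2) = 1/2.
Summing:
  m(E) = 3/2 + 1/2 = 2.

2


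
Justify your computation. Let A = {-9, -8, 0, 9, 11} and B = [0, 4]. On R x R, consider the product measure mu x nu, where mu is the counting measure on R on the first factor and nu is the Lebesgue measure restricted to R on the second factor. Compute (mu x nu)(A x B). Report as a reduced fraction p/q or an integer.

For a measurable rectangle A x B, the product measure satisfies
  (mu x nu)(A x B) = mu(A) * nu(B).
  mu(A) = 5.
  nu(B) = 4.
  (mu x nu)(A x B) = 5 * 4 = 20.

20


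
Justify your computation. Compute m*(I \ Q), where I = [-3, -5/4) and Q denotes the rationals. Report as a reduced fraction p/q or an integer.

The interval I = [-3, -5/4) has m(I) = -5/4 - (-3) = 7/4 (endpoints are measure-zero, so open/closed/half-open agree). Write I = (I cap Q) u (I \ Q). The rationals in I are countable, so m*(I cap Q) = 0 (cover each rational by intervals whose total length is arbitrarily small). By countable subadditivity m*(I) <= m*(I cap Q) + m*(I \ Q), hence m*(I \ Q) >= m(I) = 7/4. The reverse inequality m*(I \ Q) <= m*(I) = 7/4 is trivial since (I \ Q) is a subset of I. Therefore m*(I \ Q) = 7/4.

7/4


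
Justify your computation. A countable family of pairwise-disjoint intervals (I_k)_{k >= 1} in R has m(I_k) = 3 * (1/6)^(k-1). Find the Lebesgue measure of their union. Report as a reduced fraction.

By countable additivity of the Lebesgue measure on pairwise disjoint measurable sets,
  m(union_{k >= 1} I_k) = sum_{k >= 1} m(I_k) = sum_{k >= 1} a * r^(k-1),
  with a = 3 and r = 1/6.
Since 0 < r = 1/6 < 1, the geometric series converges:
  sum_{k >= 1} a * r^(k-1) = a / (1 - r).
  = 3 / (1 - 1/6)
  = 3 / (5/6)
  = 18/5.

18/5


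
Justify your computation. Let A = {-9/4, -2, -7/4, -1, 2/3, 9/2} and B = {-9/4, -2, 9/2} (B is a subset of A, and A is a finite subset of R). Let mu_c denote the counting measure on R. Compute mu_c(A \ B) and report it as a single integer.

Counting measure assigns mu_c(E) = |E| (number of elements) when E is finite. For B subset A, A \ B is the set of elements of A not in B, so |A \ B| = |A| - |B|.
|A| = 6, |B| = 3, so mu_c(A \ B) = 6 - 3 = 3.

3


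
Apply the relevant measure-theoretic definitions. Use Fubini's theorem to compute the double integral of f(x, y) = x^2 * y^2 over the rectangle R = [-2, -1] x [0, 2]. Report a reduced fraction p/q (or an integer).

f(x, y) is a tensor product of a function of x and a function of y, and both factors are bounded continuous (hence Lebesgue integrable) on the rectangle, so Fubini's theorem applies:
  integral_R f d(m x m) = (integral_a1^b1 x^2 dx) * (integral_a2^b2 y^2 dy).
Inner integral in x: integral_{-2}^{-1} x^2 dx = ((-1)^3 - (-2)^3)/3
  = 7/3.
Inner integral in y: integral_{0}^{2} y^2 dy = (2^3 - 0^3)/3
  = 8/3.
Product: (7/3) * (8/3) = 56/9.

56/9


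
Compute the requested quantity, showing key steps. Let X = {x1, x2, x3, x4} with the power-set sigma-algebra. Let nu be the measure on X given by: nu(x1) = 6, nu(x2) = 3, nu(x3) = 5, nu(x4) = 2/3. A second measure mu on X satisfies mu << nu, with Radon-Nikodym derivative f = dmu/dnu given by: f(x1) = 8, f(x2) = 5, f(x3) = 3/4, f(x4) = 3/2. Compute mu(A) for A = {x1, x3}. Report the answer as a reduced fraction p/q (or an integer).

By the defining property of the Radon-Nikodym derivative, for every measurable set A,
  mu(A) = integral_A f dnu.
Since nu is a discrete measure concentrated on the atoms of X, the integral over A reduces to the sum
  mu(A) = sum_{x in A} f(x) * nu({x}).
Computing each term:
  x1: f(x1) * nu(x1) = 8 * 6 = 48.
  x3: f(x3) * nu(x3) = 3/4 * 5 = 15/4.
Summing: mu(A) = 48 + 15/4 = 207/4.

207/4


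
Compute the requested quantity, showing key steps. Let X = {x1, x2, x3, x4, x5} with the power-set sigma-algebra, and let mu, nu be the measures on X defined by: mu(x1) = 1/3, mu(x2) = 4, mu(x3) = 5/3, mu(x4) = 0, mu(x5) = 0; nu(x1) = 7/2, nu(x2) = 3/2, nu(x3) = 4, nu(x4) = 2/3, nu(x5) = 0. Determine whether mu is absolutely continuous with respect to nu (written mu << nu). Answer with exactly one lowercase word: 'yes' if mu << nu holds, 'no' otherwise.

mu << nu means: every nu-null measurable set is also mu-null; equivalently, for every atom x, if nu({x}) = 0 then mu({x}) = 0.
Checking each atom:
  x1: nu = 7/2 > 0 -> no constraint.
  x2: nu = 3/2 > 0 -> no constraint.
  x3: nu = 4 > 0 -> no constraint.
  x4: nu = 2/3 > 0 -> no constraint.
  x5: nu = 0, mu = 0 -> consistent with mu << nu.
No atom violates the condition. Therefore mu << nu.

yes


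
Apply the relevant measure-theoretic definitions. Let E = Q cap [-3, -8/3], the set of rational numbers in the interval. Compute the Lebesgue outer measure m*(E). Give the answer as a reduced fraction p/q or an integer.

Q cap [-3, -8/3] is countable; list its elements as q_1, q_2, ... . Fix eps > 0 and cover the k-th point by an interval of length eps * 2^(-k). The cover has total length eps * sum_{k>=1} 2^(-k) = eps, so by definition of outer measure m*(Q cap [-3, -8/3]) <= eps. Since eps was arbitrary and m* >= 0, the outer measure is 0.

0


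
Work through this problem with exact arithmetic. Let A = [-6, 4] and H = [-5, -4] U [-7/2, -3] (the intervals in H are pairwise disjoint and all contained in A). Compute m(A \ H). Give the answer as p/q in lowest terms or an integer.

The ambient interval has length m(A) = 4 - (-6) = 10.
Since the holes are disjoint and sit inside A, by finite additivity
  m(H) = sum_i (b_i - a_i), and m(A \ H) = m(A) - m(H).
Computing the hole measures:
  m(H_1) = -4 - (-5) = 1.
  m(H_2) = -3 - (-7/2) = 1/2.
Summed: m(H) = 1 + 1/2 = 3/2.
So m(A \ H) = 10 - 3/2 = 17/2.

17/2


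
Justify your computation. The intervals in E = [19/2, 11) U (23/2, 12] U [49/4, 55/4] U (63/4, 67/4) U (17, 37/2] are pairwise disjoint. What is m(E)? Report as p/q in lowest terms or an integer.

For pairwise disjoint intervals, m(union_i I_i) = sum_i m(I_i),
and m is invariant under swapping open/closed endpoints (single points have measure 0).
So m(E) = sum_i (b_i - a_i).
  I_1 has length 11 - 19/2 = 3/2.
  I_2 has length 12 - 23/2 = 1/2.
  I_3 has length 55/4 - 49/4 = 3/2.
  I_4 has length 67/4 - 63/4 = 1.
  I_5 has length 37/2 - 17 = 3/2.
Summing:
  m(E) = 3/2 + 1/2 + 3/2 + 1 + 3/2 = 6.

6


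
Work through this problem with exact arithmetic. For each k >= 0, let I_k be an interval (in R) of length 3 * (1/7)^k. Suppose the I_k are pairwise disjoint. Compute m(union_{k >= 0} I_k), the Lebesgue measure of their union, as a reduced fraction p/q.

By countable additivity of the Lebesgue measure on pairwise disjoint measurable sets,
  m(union_{k >= 0} I_k) = sum_{k >= 0} m(I_k) = sum_{k >= 0} a * r^k,
  with a = 3 and r = 1/7.
Since 0 < r = 1/7 < 1, the geometric series converges:
  sum_{k >= 0} a * r^k = a / (1 - r).
  = 3 / (1 - 1/7)
  = 3 / (6/7)
  = 7/2.

7/2


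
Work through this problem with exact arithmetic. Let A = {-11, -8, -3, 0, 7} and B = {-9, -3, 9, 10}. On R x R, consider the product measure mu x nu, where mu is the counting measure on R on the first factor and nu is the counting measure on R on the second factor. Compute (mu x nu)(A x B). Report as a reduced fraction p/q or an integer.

For a measurable rectangle A x B, the product measure satisfies
  (mu x nu)(A x B) = mu(A) * nu(B).
  mu(A) = 5.
  nu(B) = 4.
  (mu x nu)(A x B) = 5 * 4 = 20.

20


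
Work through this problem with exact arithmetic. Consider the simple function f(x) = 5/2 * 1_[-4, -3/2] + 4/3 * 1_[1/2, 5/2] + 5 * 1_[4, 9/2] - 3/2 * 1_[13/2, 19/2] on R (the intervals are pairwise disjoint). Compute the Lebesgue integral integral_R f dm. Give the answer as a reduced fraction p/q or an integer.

For a simple function f = sum_i c_i * 1_{A_i} with disjoint A_i,
  integral f dm = sum_i c_i * m(A_i).
Lengths of the A_i:
  m(A_1) = -3/2 - (-4) = 5/2.
  m(A_2) = 5/2 - 1/2 = 2.
  m(A_3) = 9/2 - 4 = 1/2.
  m(A_4) = 19/2 - 13/2 = 3.
Contributions c_i * m(A_i):
  (5/2) * (5/2) = 25/4.
  (4/3) * (2) = 8/3.
  (5) * (1/2) = 5/2.
  (-3/2) * (3) = -9/2.
Total: 25/4 + 8/3 + 5/2 - 9/2 = 83/12.

83/12


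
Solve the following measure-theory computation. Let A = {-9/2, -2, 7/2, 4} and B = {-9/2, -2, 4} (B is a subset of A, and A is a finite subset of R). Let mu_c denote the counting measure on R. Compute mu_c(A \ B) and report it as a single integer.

Counting measure assigns mu_c(E) = |E| (number of elements) when E is finite. For B subset A, A \ B is the set of elements of A not in B, so |A \ B| = |A| - |B|.
|A| = 4, |B| = 3, so mu_c(A \ B) = 4 - 3 = 1.

1


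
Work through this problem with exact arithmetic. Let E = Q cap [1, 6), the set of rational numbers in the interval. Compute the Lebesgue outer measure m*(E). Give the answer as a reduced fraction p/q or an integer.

Q cap [1, 6) is countable; list its elements as q_1, q_2, ... . Fix eps > 0 and cover the k-th point by an interval of length eps * 2^(-k). The cover has total length eps * sum_{k>=1} 2^(-k) = eps, so by definition of outer measure m*(Q cap [1, 6)) <= eps. Since eps was arbitrary and m* >= 0, the outer measure is 0.

0


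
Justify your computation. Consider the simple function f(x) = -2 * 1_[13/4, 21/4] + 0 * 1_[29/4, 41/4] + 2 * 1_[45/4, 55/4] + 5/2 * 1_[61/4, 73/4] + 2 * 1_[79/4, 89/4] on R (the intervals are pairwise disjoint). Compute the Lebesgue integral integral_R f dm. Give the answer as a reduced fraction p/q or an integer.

For a simple function f = sum_i c_i * 1_{A_i} with disjoint A_i,
  integral f dm = sum_i c_i * m(A_i).
Lengths of the A_i:
  m(A_1) = 21/4 - 13/4 = 2.
  m(A_2) = 41/4 - 29/4 = 3.
  m(A_3) = 55/4 - 45/4 = 5/2.
  m(A_4) = 73/4 - 61/4 = 3.
  m(A_5) = 89/4 - 79/4 = 5/2.
Contributions c_i * m(A_i):
  (-2) * (2) = -4.
  (0) * (3) = 0.
  (2) * (5/2) = 5.
  (5/2) * (3) = 15/2.
  (2) * (5/2) = 5.
Total: -4 + 0 + 5 + 15/2 + 5 = 27/2.

27/2
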